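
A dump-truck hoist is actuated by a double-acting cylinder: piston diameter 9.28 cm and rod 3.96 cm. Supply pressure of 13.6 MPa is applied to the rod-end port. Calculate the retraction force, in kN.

F ≈ 75.2 kN

Rod-side annular area A_ann = π/4 × (9.28² − 3.96²) = 55.32 cm^2
On retraction the pressure acts on the annular area (bore minus rod).
F = P × A_ann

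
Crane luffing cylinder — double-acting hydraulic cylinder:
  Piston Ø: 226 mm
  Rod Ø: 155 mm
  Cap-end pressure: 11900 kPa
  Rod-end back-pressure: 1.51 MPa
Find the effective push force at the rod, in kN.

Cap-side area A_cap = π/4 × (226 mm)² = 40110 mm^2
Rod-side annular area A_ann = π/4 × (226² − 155²) = 21250 mm^2
Net thrust = P_cap·A_cap − P_rod·A_ann = 477.4 kN − 32.08 kN

F ≈ 445 kN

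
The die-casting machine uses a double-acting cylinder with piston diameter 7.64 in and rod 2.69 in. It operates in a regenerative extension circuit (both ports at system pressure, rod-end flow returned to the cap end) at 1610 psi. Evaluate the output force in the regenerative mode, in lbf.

With equal pressure on both faces, forces on the annular region cancel; the net push is pressure × rod cross-section.
Rod cross-section A_rod = π/4 × (2.69 in)² = 5.683 in^2
F = P × A_rod

F ≈ 9150 lbf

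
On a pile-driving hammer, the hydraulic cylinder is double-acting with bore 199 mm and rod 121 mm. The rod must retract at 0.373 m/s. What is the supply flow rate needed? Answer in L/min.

Rod-side annular area A_ann = π/4 × (199² − 121²) = 19600 mm^2
Q = A × v

Q ≈ 439 L/min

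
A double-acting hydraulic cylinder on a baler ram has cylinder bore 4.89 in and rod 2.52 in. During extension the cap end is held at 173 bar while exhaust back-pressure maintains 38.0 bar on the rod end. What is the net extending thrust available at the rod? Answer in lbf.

Cap-side area A_cap = π/4 × (4.89 in)² = 18.78 in^2
Rod-side annular area A_ann = π/4 × (4.89² − 2.52²) = 13.79 in^2
Net thrust = P_cap·A_cap − P_rod·A_ann = 47120 lbf − 7602 lbf

F ≈ 39500 lbf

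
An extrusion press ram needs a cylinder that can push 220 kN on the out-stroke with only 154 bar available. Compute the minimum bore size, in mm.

Extension force acts on the full piston face: F = P × (π/4)D².
D = √(4F / (πP)) = √(4 × 220 kN / (π × 154 bar))

D ≈ 135 mm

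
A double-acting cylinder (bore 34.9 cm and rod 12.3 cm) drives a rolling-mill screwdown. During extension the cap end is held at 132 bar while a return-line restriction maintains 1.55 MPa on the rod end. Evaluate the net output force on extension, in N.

Cap-side area A_cap = π/4 × (34.9 cm)² = 956.6 cm^2
Rod-side annular area A_ann = π/4 × (34.9² − 12.3²) = 837.8 cm^2
Net thrust = P_cap·A_cap − P_rod·A_ann = 1.263e6 N − 1.299e5 N

F ≈ 1.13e6 N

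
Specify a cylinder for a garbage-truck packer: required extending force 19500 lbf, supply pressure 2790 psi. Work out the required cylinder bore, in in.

Extension force acts on the full piston face: F = P × (π/4)D².
D = √(4F / (πP)) = √(4 × 19500 lbf / (π × 2790 psi))

D ≈ 2.98 in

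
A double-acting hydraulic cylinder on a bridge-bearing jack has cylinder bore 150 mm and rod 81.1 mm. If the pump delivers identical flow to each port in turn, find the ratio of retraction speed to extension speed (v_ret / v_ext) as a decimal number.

Cap-side area A_cap = π/4 × (150 mm)² = 17670 mm^2
Rod-side annular area A_ann = π/4 × (150² − 81.1²) = 12510 mm^2
For equal Q, v ∝ 1/A, so v_ret/v_ext = A_cap/A_ann.

v_ret/v_ext ≈ 1.41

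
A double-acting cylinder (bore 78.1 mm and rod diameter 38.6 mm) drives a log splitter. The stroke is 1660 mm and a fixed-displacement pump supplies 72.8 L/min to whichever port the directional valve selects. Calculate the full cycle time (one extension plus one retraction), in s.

t ≈ 11.5 s

Cap-side area A_cap = π/4 × (78.1 mm)² = 4791 mm^2
Rod-side annular area A_ann = π/4 × (78.1² − 38.6²) = 3620 mm^2
t_ext = A_cap·L/Q = 6.554 s
t_ret = A_ann·L/Q = 4.953 s
t_cycle = t_ext + t_ret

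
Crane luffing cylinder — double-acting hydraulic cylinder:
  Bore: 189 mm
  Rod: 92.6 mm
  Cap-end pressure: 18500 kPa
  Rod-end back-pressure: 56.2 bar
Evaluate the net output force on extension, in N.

Cap-side area A_cap = π/4 × (189 mm)² = 28060 mm^2
Rod-side annular area A_ann = π/4 × (189² − 92.6²) = 21320 mm^2
Net thrust = P_cap·A_cap − P_rod·A_ann = 5.190e5 N − 1.198e5 N

F ≈ 3.99e5 N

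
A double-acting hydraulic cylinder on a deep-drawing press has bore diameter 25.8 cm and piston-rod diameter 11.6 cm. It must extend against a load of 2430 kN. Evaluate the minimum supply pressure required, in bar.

Cap-side area A_cap = π/4 × (25.8 cm)² = 522.8 cm^2
P = F / A = 2430 kN / A

P ≈ 465 bar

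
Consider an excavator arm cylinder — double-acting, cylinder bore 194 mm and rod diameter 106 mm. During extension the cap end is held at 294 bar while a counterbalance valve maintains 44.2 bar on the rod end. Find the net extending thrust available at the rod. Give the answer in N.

F ≈ 7.77e5 N

Cap-side area A_cap = π/4 × (194 mm)² = 29560 mm^2
Rod-side annular area A_ann = π/4 × (194² − 106²) = 20730 mm^2
Net thrust = P_cap·A_cap − P_rod·A_ann = 8.690e5 N − 91650 N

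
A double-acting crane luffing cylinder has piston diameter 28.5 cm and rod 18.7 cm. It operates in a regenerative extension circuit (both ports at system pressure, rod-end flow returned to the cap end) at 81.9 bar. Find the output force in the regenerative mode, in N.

F ≈ 2.25e5 N

With equal pressure on both faces, forces on the annular region cancel; the net push is pressure × rod cross-section.
Rod cross-section A_rod = π/4 × (18.7 cm)² = 274.6 cm^2
F = P × A_rod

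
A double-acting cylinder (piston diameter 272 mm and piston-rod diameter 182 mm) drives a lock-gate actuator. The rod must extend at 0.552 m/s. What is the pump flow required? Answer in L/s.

Cap-side area A_cap = π/4 × (272 mm)² = 58110 mm^2
Q = A × v

Q ≈ 32.1 L/s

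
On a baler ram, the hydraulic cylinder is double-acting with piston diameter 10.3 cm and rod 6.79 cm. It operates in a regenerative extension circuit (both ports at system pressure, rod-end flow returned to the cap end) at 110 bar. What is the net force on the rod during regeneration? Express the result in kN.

With equal pressure on both faces, forces on the annular region cancel; the net push is pressure × rod cross-section.
Rod cross-section A_rod = π/4 × (6.79 cm)² = 36.21 cm^2
F = P × A_rod

F ≈ 39.8 kN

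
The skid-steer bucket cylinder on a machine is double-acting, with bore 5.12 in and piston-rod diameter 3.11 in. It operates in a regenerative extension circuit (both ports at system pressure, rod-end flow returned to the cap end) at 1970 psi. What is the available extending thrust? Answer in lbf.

F ≈ 15000 lbf

With equal pressure on both faces, forces on the annular region cancel; the net push is pressure × rod cross-section.
Rod cross-section A_rod = π/4 × (3.11 in)² = 7.596 in^2
F = P × A_rod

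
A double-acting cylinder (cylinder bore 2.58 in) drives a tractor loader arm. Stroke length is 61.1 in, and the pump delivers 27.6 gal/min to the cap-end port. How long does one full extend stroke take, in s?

t ≈ 3.01 s

Cap-side area A_cap = π/4 × (2.58 in)² = 5.228 in^2
Swept volume V = A × L; t = V / Q = A·L / Q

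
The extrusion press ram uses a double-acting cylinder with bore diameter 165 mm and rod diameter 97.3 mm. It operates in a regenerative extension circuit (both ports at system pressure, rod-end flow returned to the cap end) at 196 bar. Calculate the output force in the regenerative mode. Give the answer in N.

F ≈ 1.46e5 N

With equal pressure on both faces, forces on the annular region cancel; the net push is pressure × rod cross-section.
Rod cross-section A_rod = π/4 × (97.3 mm)² = 7436 mm^2
F = P × A_rod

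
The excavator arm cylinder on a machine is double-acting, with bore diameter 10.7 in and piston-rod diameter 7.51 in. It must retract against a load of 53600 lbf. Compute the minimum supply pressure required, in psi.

P ≈ 1170 psi

Rod-side annular area A_ann = π/4 × (10.7² − 7.51²) = 45.62 in^2
Retraction: pressure acts on the annular area.
P = F / A = 53600 lbf / A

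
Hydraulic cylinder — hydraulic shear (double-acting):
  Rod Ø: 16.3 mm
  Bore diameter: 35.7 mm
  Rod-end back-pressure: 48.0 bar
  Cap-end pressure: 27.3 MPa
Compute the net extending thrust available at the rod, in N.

Cap-side area A_cap = π/4 × (35.7 mm)² = 1001 mm^2
Rod-side annular area A_ann = π/4 × (35.7² − 16.3²) = 792.3 mm^2
Net thrust = P_cap·A_cap − P_rod·A_ann = 27330 N − 3803 N

F ≈ 23500 N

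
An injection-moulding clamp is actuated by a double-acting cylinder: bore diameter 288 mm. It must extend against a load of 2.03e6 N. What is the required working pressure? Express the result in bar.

Cap-side area A_cap = π/4 × (288 mm)² = 65140 mm^2
P = F / A = 2.03e6 N / A

P ≈ 312 bar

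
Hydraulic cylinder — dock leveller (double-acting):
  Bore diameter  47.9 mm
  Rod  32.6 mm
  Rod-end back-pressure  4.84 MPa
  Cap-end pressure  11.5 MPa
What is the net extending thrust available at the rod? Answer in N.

F ≈ 16000 N

Cap-side area A_cap = π/4 × (47.9 mm)² = 1802 mm^2
Rod-side annular area A_ann = π/4 × (47.9² − 32.6²) = 967.3 mm^2
Net thrust = P_cap·A_cap − P_rod·A_ann = 20720 N − 4682 N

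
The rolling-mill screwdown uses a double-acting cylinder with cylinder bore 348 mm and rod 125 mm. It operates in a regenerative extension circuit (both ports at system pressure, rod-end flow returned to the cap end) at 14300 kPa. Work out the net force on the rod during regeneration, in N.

With equal pressure on both faces, forces on the annular region cancel; the net push is pressure × rod cross-section.
Rod cross-section A_rod = π/4 × (125 mm)² = 12270 mm^2
F = P × A_rod

F ≈ 1.75e5 N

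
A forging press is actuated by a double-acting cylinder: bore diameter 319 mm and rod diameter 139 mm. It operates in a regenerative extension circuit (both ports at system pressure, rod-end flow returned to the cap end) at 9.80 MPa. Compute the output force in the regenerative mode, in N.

F ≈ 1.49e5 N

With equal pressure on both faces, forces on the annular region cancel; the net push is pressure × rod cross-section.
Rod cross-section A_rod = π/4 × (139 mm)² = 15170 mm^2
F = P × A_rod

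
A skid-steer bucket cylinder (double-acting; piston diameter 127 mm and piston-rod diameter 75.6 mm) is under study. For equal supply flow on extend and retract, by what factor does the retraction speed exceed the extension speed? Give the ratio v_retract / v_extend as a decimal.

v_ret/v_ext ≈ 1.55

Cap-side area A_cap = π/4 × (127 mm)² = 12670 mm^2
Rod-side annular area A_ann = π/4 × (127² − 75.6²) = 8179 mm^2
For equal Q, v ∝ 1/A, so v_ret/v_ext = A_cap/A_ann.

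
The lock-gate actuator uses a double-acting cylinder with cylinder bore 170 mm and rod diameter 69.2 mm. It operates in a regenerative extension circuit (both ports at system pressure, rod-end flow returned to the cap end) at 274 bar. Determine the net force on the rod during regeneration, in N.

F ≈ 1.03e5 N

With equal pressure on both faces, forces on the annular region cancel; the net push is pressure × rod cross-section.
Rod cross-section A_rod = π/4 × (69.2 mm)² = 3761 mm^2
F = P × A_rod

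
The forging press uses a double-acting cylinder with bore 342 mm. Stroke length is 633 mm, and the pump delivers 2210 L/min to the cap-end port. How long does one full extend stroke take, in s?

Cap-side area A_cap = π/4 × (342 mm)² = 91860 mm^2
Swept volume V = A × L; t = V / Q = A·L / Q

t ≈ 1.58 s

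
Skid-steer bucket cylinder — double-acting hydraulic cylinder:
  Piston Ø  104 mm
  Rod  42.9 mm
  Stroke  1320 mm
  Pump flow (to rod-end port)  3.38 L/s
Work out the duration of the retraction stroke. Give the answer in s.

Rod-side annular area A_ann = π/4 × (104² − 42.9²) = 7049 mm^2
Swept volume V = A × L; t = V / Q = A·L / Q

t ≈ 2.75 s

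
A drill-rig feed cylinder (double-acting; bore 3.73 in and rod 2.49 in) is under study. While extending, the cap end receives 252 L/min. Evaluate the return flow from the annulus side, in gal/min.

Q_out ≈ 36.9 gal/min

Cap-side area A_cap = π/4 × (3.73 in)² = 10.93 in^2
Rod-side annular area A_ann = π/4 × (3.73² − 2.49²) = 6.058 in^2
Piston speed v = Q_in/A_cap; rod-end outflow Q_out = v × A_ann = Q_in × A_ann/A_cap.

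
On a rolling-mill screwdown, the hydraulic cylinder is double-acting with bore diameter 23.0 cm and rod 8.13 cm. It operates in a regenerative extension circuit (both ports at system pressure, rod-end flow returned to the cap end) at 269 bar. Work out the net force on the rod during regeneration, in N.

F ≈ 1.40e5 N

With equal pressure on both faces, forces on the annular region cancel; the net push is pressure × rod cross-section.
Rod cross-section A_rod = π/4 × (8.13 cm)² = 51.91 cm^2
F = P × A_rod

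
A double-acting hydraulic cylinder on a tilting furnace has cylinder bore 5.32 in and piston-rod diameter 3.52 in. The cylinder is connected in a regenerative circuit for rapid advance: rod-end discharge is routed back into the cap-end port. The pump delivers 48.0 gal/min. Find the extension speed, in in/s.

v ≈ 19.0 in/s

In regeneration the rod-end outflow joins the pump flow into the cap end, so the net volume the pump must supply per unit advance equals the rod cross-section area.
Rod cross-section A_rod = π/4 × (3.52 in)² = 9.731 in^2
v = Q_pump / A_rod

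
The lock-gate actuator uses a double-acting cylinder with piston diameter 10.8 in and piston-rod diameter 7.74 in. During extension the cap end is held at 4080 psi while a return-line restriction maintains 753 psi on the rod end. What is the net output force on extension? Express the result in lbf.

F ≈ 3.40e5 lbf

Cap-side area A_cap = π/4 × (10.8 in)² = 91.61 in^2
Rod-side annular area A_ann = π/4 × (10.8² − 7.74²) = 44.56 in^2
Net thrust = P_cap·A_cap − P_rod·A_ann = 3.738e5 lbf − 33550 lbf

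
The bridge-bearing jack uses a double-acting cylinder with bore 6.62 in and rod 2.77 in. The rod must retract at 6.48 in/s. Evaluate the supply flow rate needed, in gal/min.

Rod-side annular area A_ann = π/4 × (6.62² − 2.77²) = 28.39 in^2
Q = A × v

Q ≈ 47.8 gal/min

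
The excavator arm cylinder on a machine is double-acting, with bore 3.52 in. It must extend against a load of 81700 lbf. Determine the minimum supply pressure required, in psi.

P ≈ 8400 psi

Cap-side area A_cap = π/4 × (3.52 in)² = 9.731 in^2
P = F / A = 81700 lbf / A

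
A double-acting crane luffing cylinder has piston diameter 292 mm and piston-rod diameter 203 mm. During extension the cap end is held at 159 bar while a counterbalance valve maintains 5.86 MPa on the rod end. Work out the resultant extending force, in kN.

F ≈ 862 kN

Cap-side area A_cap = π/4 × (292 mm)² = 66970 mm^2
Rod-side annular area A_ann = π/4 × (292² − 203²) = 34600 mm^2
Net thrust = P_cap·A_cap − P_rod·A_ann = 1065 kN − 202.8 kN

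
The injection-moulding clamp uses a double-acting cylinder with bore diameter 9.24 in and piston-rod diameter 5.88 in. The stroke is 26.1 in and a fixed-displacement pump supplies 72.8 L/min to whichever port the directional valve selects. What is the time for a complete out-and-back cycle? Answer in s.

t ≈ 37.7 s

Cap-side area A_cap = π/4 × (9.24 in)² = 67.06 in^2
Rod-side annular area A_ann = π/4 × (9.24² − 5.88²) = 39.90 in^2
t_ext = A_cap·L/Q = 23.64 s
t_ret = A_ann·L/Q = 14.07 s
t_cycle = t_ext + t_ret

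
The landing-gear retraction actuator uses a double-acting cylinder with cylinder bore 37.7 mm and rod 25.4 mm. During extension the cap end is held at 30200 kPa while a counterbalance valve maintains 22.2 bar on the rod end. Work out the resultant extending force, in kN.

Cap-side area A_cap = π/4 × (37.7 mm)² = 1116 mm^2
Rod-side annular area A_ann = π/4 × (37.7² − 25.4²) = 609.6 mm^2
Net thrust = P_cap·A_cap − P_rod·A_ann = 33.71 kN − 1.353 kN

F ≈ 32.4 kN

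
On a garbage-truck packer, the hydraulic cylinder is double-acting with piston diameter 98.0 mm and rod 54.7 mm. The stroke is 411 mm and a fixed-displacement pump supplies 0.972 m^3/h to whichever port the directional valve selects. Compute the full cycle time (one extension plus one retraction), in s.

Cap-side area A_cap = π/4 × (98.0 mm)² = 7543 mm^2
Rod-side annular area A_ann = π/4 × (98.0² − 54.7²) = 5193 mm^2
t_ext = A_cap·L/Q = 11.48 s
t_ret = A_ann·L/Q = 7.905 s
t_cycle = t_ext + t_ret

t ≈ 19.4 s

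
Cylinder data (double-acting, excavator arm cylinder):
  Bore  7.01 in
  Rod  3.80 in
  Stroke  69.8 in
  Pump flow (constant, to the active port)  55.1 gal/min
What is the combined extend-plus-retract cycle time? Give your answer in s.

t ≈ 21.7 s

Cap-side area A_cap = π/4 × (7.01 in)² = 38.59 in^2
Rod-side annular area A_ann = π/4 × (7.01² − 3.80²) = 27.25 in^2
t_ext = A_cap·L/Q = 12.70 s
t_ret = A_ann·L/Q = 8.967 s
t_cycle = t_ext + t_ret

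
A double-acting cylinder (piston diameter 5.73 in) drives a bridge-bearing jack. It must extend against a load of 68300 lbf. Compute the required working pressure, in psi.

Cap-side area A_cap = π/4 × (5.73 in)² = 25.79 in^2
P = F / A = 68300 lbf / A

P ≈ 2650 psi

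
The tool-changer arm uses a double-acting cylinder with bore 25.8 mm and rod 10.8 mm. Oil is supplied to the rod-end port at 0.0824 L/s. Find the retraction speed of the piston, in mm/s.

Rod-side annular area A_ann = π/4 × (25.8² − 10.8²) = 431.2 mm^2
Flow into the rod-end port fills the annular volume.
v = Q / A

v ≈ 191 mm/s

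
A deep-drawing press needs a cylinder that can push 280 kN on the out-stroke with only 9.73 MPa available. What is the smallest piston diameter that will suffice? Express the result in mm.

D ≈ 191 mm

Extension force acts on the full piston face: F = P × (π/4)D².
D = √(4F / (πP)) = √(4 × 280 kN / (π × 9.73 MPa))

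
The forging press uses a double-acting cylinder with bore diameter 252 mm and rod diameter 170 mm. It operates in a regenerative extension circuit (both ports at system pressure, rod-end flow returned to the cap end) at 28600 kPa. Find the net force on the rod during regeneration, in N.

With equal pressure on both faces, forces on the annular region cancel; the net push is pressure × rod cross-section.
Rod cross-section A_rod = π/4 × (170 mm)² = 22700 mm^2
F = P × A_rod

F ≈ 6.49e5 N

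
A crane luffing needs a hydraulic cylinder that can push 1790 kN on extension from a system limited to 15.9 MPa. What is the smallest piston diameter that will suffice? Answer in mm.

D ≈ 379 mm

Extension force acts on the full piston face: F = P × (π/4)D².
D = √(4F / (πP)) = √(4 × 1790 kN / (π × 15.9 MPa))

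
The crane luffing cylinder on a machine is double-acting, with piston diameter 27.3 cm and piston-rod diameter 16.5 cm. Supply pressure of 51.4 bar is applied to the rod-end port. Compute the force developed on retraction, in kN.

F ≈ 191 kN

Rod-side annular area A_ann = π/4 × (27.3² − 16.5²) = 371.5 cm^2
On retraction the pressure acts on the annular area (bore minus rod).
F = P × A_ann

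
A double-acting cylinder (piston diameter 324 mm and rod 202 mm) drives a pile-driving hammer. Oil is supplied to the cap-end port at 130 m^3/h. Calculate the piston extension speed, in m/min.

Cap-side area A_cap = π/4 × (324 mm)² = 82450 mm^2
v = Q / A

v ≈ 26.3 m/min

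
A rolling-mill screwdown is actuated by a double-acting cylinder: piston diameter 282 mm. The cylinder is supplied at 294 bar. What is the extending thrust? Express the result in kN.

Cap-side area A_cap = π/4 × (282 mm)² = 62460 mm^2
F = P × A_cap = 294 bar × A_cap

F ≈ 1840 kN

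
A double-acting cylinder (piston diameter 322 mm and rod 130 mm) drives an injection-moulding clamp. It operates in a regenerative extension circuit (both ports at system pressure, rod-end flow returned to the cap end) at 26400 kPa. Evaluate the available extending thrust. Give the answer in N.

With equal pressure on both faces, forces on the annular region cancel; the net push is pressure × rod cross-section.
Rod cross-section A_rod = π/4 × (130 mm)² = 13270 mm^2
F = P × A_rod

F ≈ 3.50e5 N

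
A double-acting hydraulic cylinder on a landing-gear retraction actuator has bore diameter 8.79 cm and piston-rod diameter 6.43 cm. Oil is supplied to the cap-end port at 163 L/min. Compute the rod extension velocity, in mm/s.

Cap-side area A_cap = π/4 × (8.79 cm)² = 60.68 cm^2
v = Q / A

v ≈ 448 mm/s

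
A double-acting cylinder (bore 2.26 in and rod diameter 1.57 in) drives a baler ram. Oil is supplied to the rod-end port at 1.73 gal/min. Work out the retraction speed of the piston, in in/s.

v ≈ 3.21 in/s

Rod-side annular area A_ann = π/4 × (2.26² − 1.57²) = 2.076 in^2
Flow into the rod-end port fills the annular volume.
v = Q / A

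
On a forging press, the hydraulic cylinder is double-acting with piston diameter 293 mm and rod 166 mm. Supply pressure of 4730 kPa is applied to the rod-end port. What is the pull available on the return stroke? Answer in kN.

F ≈ 217 kN

Rod-side annular area A_ann = π/4 × (293² − 166²) = 45780 mm^2
On retraction the pressure acts on the annular area (bore minus rod).
F = P × A_ann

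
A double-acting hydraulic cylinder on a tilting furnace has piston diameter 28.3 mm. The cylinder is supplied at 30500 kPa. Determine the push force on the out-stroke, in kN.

F ≈ 19.2 kN

Cap-side area A_cap = π/4 × (28.3 mm)² = 629.0 mm^2
F = P × A_cap = 30500 kPa × A_cap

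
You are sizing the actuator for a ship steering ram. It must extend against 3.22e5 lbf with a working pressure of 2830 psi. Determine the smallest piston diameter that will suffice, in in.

Extension force acts on the full piston face: F = P × (π/4)D².
D = √(4F / (πP)) = √(4 × 3.22e5 lbf / (π × 2830 psi))

D ≈ 12.0 in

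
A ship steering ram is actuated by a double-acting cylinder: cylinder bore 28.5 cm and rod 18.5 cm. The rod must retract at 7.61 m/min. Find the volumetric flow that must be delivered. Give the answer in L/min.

Rod-side annular area A_ann = π/4 × (28.5² − 18.5²) = 369.1 cm^2
Q = A × v

Q ≈ 281 L/min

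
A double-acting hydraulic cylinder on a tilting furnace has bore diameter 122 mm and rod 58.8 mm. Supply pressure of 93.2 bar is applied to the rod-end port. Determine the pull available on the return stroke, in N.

Rod-side annular area A_ann = π/4 × (122² − 58.8²) = 8974 mm^2
On retraction the pressure acts on the annular area (bore minus rod).
F = P × A_ann

F ≈ 83600 N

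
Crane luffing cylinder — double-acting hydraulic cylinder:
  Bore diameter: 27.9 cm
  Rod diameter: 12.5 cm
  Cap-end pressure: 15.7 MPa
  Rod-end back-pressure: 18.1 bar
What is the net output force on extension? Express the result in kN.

F ≈ 871 kN

Cap-side area A_cap = π/4 × (27.9 cm)² = 611.4 cm^2
Rod-side annular area A_ann = π/4 × (27.9² − 12.5²) = 488.6 cm^2
Net thrust = P_cap·A_cap − P_rod·A_ann = 959.8 kN − 88.44 kN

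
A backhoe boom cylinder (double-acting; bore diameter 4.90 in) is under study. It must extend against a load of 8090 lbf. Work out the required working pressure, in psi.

P ≈ 429 psi

Cap-side area A_cap = π/4 × (4.90 in)² = 18.86 in^2
P = F / A = 8090 lbf / A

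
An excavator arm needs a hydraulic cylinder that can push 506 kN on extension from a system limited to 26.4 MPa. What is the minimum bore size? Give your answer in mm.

D ≈ 156 mm

Extension force acts on the full piston face: F = P × (π/4)D².
D = √(4F / (πP)) = √(4 × 506 kN / (π × 26.4 MPa))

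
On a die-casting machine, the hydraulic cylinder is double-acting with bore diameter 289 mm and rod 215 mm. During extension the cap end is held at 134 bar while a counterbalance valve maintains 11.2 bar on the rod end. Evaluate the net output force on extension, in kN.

F ≈ 846 kN

Cap-side area A_cap = π/4 × (289 mm)² = 65600 mm^2
Rod-side annular area A_ann = π/4 × (289² − 215²) = 29290 mm^2
Net thrust = P_cap·A_cap − P_rod·A_ann = 879.0 kN − 32.81 kN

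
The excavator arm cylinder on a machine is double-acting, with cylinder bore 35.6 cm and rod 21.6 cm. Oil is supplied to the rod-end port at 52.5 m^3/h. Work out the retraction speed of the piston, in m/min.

Rod-side annular area A_ann = π/4 × (35.6² − 21.6²) = 628.9 cm^2
Flow into the rod-end port fills the annular volume.
v = Q / A

v ≈ 13.9 m/min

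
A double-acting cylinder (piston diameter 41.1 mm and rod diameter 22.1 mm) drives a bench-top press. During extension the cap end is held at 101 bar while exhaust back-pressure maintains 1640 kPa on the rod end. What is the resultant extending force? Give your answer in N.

Cap-side area A_cap = π/4 × (41.1 mm)² = 1327 mm^2
Rod-side annular area A_ann = π/4 × (41.1² − 22.1²) = 943.1 mm^2
Net thrust = P_cap·A_cap − P_rod·A_ann = 13400 N − 1547 N

F ≈ 11900 N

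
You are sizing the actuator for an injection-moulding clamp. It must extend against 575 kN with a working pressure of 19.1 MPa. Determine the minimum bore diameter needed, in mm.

D ≈ 196 mm

Extension force acts on the full piston face: F = P × (π/4)D².
D = √(4F / (πP)) = √(4 × 575 kN / (π × 19.1 MPa))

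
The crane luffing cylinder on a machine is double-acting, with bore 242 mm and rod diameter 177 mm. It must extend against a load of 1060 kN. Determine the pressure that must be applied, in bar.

Cap-side area A_cap = π/4 × (242 mm)² = 46000 mm^2
P = F / A = 1060 kN / A

P ≈ 230 bar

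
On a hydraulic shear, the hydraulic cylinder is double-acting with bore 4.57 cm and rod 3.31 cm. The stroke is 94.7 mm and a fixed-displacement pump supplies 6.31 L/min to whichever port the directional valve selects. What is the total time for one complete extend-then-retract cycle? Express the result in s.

t ≈ 2.18 s

Cap-side area A_cap = π/4 × (4.57 cm)² = 16.40 cm^2
Rod-side annular area A_ann = π/4 × (4.57² − 3.31²) = 7.798 cm^2
t_ext = A_cap·L/Q = 1.477 s
t_ret = A_ann·L/Q = 0.7022 s
t_cycle = t_ext + t_ret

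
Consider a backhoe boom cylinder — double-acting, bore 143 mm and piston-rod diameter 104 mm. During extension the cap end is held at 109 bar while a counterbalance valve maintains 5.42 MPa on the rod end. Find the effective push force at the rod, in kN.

Cap-side area A_cap = π/4 × (143 mm)² = 16060 mm^2
Rod-side annular area A_ann = π/4 × (143² − 104²) = 7566 mm^2
Net thrust = P_cap·A_cap − P_rod·A_ann = 175.1 kN − 41.01 kN

F ≈ 134 kN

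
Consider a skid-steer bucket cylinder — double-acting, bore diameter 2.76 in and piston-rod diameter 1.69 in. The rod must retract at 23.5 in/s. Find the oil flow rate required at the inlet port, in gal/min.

Q ≈ 22.8 gal/min

Rod-side annular area A_ann = π/4 × (2.76² − 1.69²) = 3.740 in^2
Q = A × v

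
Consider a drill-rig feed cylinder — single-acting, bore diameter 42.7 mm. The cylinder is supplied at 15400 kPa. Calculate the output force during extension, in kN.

F ≈ 22.1 kN

Cap-side area A_cap = π/4 × (42.7 mm)² = 1432 mm^2
F = P × A_cap = 15400 kPa × A_cap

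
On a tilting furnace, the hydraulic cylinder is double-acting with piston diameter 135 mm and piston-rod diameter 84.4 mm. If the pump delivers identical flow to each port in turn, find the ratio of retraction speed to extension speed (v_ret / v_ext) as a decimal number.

v_ret/v_ext ≈ 1.64

Cap-side area A_cap = π/4 × (135 mm)² = 14310 mm^2
Rod-side annular area A_ann = π/4 × (135² − 84.4²) = 8719 mm^2
For equal Q, v ∝ 1/A, so v_ret/v_ext = A_cap/A_ann.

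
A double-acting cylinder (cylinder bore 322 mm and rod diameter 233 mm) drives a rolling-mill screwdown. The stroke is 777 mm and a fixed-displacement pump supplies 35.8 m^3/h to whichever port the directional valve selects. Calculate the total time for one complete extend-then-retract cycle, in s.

Cap-side area A_cap = π/4 × (322 mm)² = 81430 mm^2
Rod-side annular area A_ann = π/4 × (322² − 233²) = 38790 mm^2
t_ext = A_cap·L/Q = 6.363 s
t_ret = A_ann·L/Q = 3.031 s
t_cycle = t_ext + t_ret

t ≈ 9.39 s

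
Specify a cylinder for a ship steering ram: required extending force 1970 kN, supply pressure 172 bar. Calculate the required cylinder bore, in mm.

Extension force acts on the full piston face: F = P × (π/4)D².
D = √(4F / (πP)) = √(4 × 1970 kN / (π × 172 bar))

D ≈ 382 mm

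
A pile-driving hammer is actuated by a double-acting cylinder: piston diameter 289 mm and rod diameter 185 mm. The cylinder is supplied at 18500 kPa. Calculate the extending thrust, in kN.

Cap-side area A_cap = π/4 × (289 mm)² = 65600 mm^2
F = P × A_cap = 18500 kPa × A_cap

F ≈ 1210 kN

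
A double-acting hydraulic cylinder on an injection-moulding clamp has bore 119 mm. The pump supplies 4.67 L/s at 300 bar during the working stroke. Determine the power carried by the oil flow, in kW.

W ≈ 140 kW

Hydraulic power = P × Q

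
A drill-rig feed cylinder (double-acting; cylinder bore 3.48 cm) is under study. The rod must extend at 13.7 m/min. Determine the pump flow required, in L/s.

Cap-side area A_cap = π/4 × (3.48 cm)² = 9.511 cm^2
Q = A × v

Q ≈ 0.217 L/s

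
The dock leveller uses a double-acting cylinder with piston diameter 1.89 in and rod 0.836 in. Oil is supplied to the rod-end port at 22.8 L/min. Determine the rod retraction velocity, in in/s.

v ≈ 10.3 in/s

Rod-side annular area A_ann = π/4 × (1.89² − 0.836²) = 2.257 in^2
Flow into the rod-end port fills the annular volume.
v = Q / A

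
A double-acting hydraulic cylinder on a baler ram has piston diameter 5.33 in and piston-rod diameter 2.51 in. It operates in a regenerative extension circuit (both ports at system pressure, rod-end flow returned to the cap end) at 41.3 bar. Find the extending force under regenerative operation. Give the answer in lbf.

With equal pressure on both faces, forces on the annular region cancel; the net push is pressure × rod cross-section.
Rod cross-section A_rod = π/4 × (2.51 in)² = 4.948 in^2
F = P × A_rod

F ≈ 2960 lbf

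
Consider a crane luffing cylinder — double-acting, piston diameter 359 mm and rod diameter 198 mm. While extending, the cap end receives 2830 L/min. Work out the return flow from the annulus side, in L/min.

Cap-side area A_cap = π/4 × (359 mm)² = 1.012e5 mm^2
Rod-side annular area A_ann = π/4 × (359² − 198²) = 70430 mm^2
Piston speed v = Q_in/A_cap; rod-end outflow Q_out = v × A_ann = Q_in × A_ann/A_cap.

Q_out ≈ 1970 L/min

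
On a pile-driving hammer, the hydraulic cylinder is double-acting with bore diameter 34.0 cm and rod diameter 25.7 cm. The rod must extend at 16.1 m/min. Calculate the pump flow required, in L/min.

Cap-side area A_cap = π/4 × (34.0 cm)² = 907.9 cm^2
Q = A × v

Q ≈ 1460 L/min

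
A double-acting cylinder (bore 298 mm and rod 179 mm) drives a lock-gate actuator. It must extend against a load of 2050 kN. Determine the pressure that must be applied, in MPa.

P ≈ 29.4 MPa

Cap-side area A_cap = π/4 × (298 mm)² = 69750 mm^2
P = F / A = 2050 kN / A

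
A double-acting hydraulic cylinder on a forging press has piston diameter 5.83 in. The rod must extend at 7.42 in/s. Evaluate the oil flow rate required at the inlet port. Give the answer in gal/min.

Cap-side area A_cap = π/4 × (5.83 in)² = 26.69 in^2
Q = A × v

Q ≈ 51.4 gal/min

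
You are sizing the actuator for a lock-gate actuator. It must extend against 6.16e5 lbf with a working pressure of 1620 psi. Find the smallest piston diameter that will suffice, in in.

Extension force acts on the full piston face: F = P × (π/4)D².
D = √(4F / (πP)) = √(4 × 6.16e5 lbf / (π × 1620 psi))

D ≈ 22.0 in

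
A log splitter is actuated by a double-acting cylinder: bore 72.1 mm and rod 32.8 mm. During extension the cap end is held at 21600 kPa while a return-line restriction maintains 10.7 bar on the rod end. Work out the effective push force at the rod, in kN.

Cap-side area A_cap = π/4 × (72.1 mm)² = 4083 mm^2
Rod-side annular area A_ann = π/4 × (72.1² − 32.8²) = 3238 mm^2
Net thrust = P_cap·A_cap − P_rod·A_ann = 88.19 kN − 3.465 kN

F ≈ 84.7 kN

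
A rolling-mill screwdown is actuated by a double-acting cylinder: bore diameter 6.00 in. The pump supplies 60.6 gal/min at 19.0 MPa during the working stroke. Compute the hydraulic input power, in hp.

W ≈ 97.4 hp

Hydraulic power = P × Q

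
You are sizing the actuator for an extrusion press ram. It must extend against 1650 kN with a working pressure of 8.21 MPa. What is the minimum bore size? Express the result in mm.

Extension force acts on the full piston face: F = P × (π/4)D².
D = √(4F / (πP)) = √(4 × 1650 kN / (π × 8.21 MPa))

D ≈ 506 mm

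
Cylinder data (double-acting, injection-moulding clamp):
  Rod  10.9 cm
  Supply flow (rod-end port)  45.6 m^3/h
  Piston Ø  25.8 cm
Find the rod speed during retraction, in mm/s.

Rod-side annular area A_ann = π/4 × (25.8² − 10.9²) = 429.5 cm^2
Flow into the rod-end port fills the annular volume.
v = Q / A

v ≈ 295 mm/s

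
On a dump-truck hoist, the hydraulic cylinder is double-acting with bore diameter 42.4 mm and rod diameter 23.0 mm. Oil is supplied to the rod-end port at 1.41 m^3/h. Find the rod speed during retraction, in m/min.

Rod-side annular area A_ann = π/4 × (42.4² − 23.0²) = 996.5 mm^2
Flow into the rod-end port fills the annular volume.
v = Q / A

v ≈ 23.6 m/min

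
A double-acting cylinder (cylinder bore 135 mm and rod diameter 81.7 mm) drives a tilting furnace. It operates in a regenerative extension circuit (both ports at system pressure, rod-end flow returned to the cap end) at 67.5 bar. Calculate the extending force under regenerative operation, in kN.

F ≈ 35.4 kN

With equal pressure on both faces, forces on the annular region cancel; the net push is pressure × rod cross-section.
Rod cross-section A_rod = π/4 × (81.7 mm)² = 5242 mm^2
F = P × A_rod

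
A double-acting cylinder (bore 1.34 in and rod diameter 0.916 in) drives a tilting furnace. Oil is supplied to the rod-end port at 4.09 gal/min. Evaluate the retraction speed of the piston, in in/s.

v ≈ 21.0 in/s

Rod-side annular area A_ann = π/4 × (1.34² − 0.916²) = 0.7513 in^2
Flow into the rod-end port fills the annular volume.
v = Q / A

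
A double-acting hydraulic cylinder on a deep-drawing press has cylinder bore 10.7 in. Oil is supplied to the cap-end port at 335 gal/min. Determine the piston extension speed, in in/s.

Cap-side area A_cap = π/4 × (10.7 in)² = 89.92 in^2
v = Q / A

v ≈ 14.3 in/s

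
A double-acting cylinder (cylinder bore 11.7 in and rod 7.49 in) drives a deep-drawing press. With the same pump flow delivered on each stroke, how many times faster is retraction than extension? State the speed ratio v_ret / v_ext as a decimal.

v_ret/v_ext ≈ 1.69

Cap-side area A_cap = π/4 × (11.7 in)² = 107.5 in^2
Rod-side annular area A_ann = π/4 × (11.7² − 7.49²) = 63.45 in^2
For equal Q, v ∝ 1/A, so v_ret/v_ext = A_cap/A_ann.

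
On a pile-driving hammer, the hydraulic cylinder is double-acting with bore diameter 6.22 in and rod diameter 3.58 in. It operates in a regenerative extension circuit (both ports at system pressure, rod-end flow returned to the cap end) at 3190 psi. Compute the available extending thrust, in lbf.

F ≈ 32100 lbf

With equal pressure on both faces, forces on the annular region cancel; the net push is pressure × rod cross-section.
Rod cross-section A_rod = π/4 × (3.58 in)² = 10.07 in^2
F = P × A_rod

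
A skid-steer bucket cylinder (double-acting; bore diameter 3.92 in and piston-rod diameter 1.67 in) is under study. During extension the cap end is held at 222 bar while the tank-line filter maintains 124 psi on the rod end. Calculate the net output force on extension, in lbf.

F ≈ 37600 lbf

Cap-side area A_cap = π/4 × (3.92 in)² = 12.07 in^2
Rod-side annular area A_ann = π/4 × (3.92² − 1.67²) = 9.878 in^2
Net thrust = P_cap·A_cap − P_rod·A_ann = 38860 lbf − 1225 lbf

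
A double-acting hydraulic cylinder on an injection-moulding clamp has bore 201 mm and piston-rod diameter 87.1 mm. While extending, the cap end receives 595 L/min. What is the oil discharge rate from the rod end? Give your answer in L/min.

Cap-side area A_cap = π/4 × (201 mm)² = 31730 mm^2
Rod-side annular area A_ann = π/4 × (201² − 87.1²) = 25770 mm^2
Piston speed v = Q_in/A_cap; rod-end outflow Q_out = v × A_ann = Q_in × A_ann/A_cap.

Q_out ≈ 483 L/min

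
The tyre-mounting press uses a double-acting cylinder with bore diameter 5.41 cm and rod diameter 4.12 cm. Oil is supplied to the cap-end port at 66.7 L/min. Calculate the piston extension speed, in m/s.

Cap-side area A_cap = π/4 × (5.41 cm)² = 22.99 cm^2
v = Q / A

v ≈ 0.484 m/s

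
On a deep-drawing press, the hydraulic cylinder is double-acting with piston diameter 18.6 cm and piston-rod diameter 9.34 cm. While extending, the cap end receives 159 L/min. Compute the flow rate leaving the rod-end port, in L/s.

Q_out ≈ 1.98 L/s

Cap-side area A_cap = π/4 × (18.6 cm)² = 271.7 cm^2
Rod-side annular area A_ann = π/4 × (18.6² − 9.34²) = 203.2 cm^2
Piston speed v = Q_in/A_cap; rod-end outflow Q_out = v × A_ann = Q_in × A_ann/A_cap.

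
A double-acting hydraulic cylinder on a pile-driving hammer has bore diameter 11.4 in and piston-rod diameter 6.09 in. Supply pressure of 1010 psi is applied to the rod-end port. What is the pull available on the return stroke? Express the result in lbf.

Rod-side annular area A_ann = π/4 × (11.4² − 6.09²) = 72.94 in^2
On retraction the pressure acts on the annular area (bore minus rod).
F = P × A_ann

F ≈ 73700 lbf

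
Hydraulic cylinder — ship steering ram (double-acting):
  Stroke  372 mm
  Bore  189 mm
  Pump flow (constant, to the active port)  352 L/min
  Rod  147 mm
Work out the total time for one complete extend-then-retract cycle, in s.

t ≈ 2.48 s

Cap-side area A_cap = π/4 × (189 mm)² = 28060 mm^2
Rod-side annular area A_ann = π/4 × (189² − 147²) = 11080 mm^2
t_ext = A_cap·L/Q = 1.779 s
t_ret = A_ann·L/Q = 0.7028 s
t_cycle = t_ext + t_ret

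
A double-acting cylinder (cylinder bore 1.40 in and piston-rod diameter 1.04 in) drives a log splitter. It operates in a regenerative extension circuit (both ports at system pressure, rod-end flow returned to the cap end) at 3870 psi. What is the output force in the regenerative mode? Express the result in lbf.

F ≈ 3290 lbf

With equal pressure on both faces, forces on the annular region cancel; the net push is pressure × rod cross-section.
Rod cross-section A_rod = π/4 × (1.04 in)² = 0.8495 in^2
F = P × A_rod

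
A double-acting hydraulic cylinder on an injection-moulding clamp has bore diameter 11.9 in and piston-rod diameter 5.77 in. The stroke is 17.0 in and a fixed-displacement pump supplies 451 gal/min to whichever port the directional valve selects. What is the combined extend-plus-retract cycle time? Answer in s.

t ≈ 1.92 s

Cap-side area A_cap = π/4 × (11.9 in)² = 111.2 in^2
Rod-side annular area A_ann = π/4 × (11.9² − 5.77²) = 85.07 in^2
t_ext = A_cap·L/Q = 1.089 s
t_ret = A_ann·L/Q = 0.8329 s
t_cycle = t_ext + t_ret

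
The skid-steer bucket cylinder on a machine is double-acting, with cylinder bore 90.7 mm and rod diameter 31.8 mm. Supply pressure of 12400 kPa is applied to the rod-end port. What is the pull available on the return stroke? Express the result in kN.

Rod-side annular area A_ann = π/4 × (90.7² − 31.8²) = 5667 mm^2
On retraction the pressure acts on the annular area (bore minus rod).
F = P × A_ann

F ≈ 70.3 kN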